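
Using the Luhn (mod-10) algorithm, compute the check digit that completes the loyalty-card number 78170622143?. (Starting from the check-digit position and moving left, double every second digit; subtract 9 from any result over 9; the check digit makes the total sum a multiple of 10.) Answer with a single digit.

4

Partial digits right→left: 3 4 1 2 2 6 0 7 1 8 7
Double every second digit counting from the check-digit position (so the 1st, 3rd, 5th, ... of the partial from the right).
  doubled (with −9 where >9): 6 2 4 0 2 5 → sum 19
  kept as-is: 4 2 6 7 8 → sum 27
Total = 19 + 27 = 46.
Check digit = (10 − (46 mod 10)) mod 10 = 4.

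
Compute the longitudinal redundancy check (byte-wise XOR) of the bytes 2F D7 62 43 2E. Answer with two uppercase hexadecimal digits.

F7

XOR the bytes together:
  start with 0x2F
  0x2F ⊕ 0xD7 = 0xF8
  0xF8 ⊕ 0x62 = 0x9A
  0x9A ⊕ 0x43 = 0xD9
  0xD9 ⊕ 0x2E = 0xF7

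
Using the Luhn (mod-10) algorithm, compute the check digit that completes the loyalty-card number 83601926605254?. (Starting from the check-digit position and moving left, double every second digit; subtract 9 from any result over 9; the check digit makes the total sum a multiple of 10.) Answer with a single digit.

7

Partial digits right→left: 4 5 2 5 0 6 6 2 9 1 0 6 3 8
Double every second digit counting from the check-digit position (so the 1st, 3rd, 5th, ... of the partial from the right).
  doubled (with −9 where >9): 8 4 0 3 9 0 6 → sum 30
  kept as-is: 5 5 6 2 1 6 8 → sum 33
Total = 30 + 33 = 63.
Check digit = (10 − (63 mod 10)) mod 10 = 7.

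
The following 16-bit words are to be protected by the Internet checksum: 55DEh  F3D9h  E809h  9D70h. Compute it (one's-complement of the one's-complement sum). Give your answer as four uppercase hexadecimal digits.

One's-complement addition (fold any carry out of bit 15 back into bit 0):
  0x55DE + 0xF3D9 = 0x149B7 → wrap carry → 0x49B8
  0x49B8 + 0xE809 = 0x131C1 → wrap carry → 0x31C2
  0x31C2 + 0x9D70 = 0x0CF32
One's-complement sum = 0xCF32.
Checksum = ~0xCF32 & 0xFFFF = 0x30CD.

30CD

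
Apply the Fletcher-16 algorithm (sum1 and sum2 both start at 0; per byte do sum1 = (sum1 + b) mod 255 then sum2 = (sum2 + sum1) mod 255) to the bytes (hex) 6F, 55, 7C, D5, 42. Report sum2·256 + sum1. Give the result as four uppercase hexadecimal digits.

E559

Running sums (mod 255):
  after byte 0 (6F): sum1=111, sum2=111
  after byte 1 (55): sum1=196, sum2=52
  after byte 2 (7C): sum1=65, sum2=117
  after byte 3 (D5): sum1=23, sum2=140
  after byte 4 (42): sum1=89, sum2=229
Checksum = sum2·256 + sum1 = 229·256 + 89 = 58713 = 0xE559.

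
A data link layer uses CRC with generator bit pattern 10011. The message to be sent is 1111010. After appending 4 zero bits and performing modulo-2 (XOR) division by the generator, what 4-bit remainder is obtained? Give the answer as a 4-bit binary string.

Append 4 zeros: 11110100000. Divide by 10011 (XOR where the leading bit is 1):
  pos 0: 11110 XOR 10011 = 01101
  pos 1: 11011 XOR 10011 = 01000
  pos 2: 10000 XOR 10011 = 00011
  pos 5: 11000 XOR 10011 = 01011
  pos 6: 10110 XOR 10011 = 00101
Remainder (last 4 bits) = 0101. This is the CRC / FCS.

0101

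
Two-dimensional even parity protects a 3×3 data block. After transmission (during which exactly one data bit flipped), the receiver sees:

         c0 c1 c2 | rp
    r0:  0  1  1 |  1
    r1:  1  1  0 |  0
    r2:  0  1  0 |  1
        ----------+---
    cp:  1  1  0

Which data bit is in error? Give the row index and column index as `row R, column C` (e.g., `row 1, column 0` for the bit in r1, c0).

Recompute each row's even parity and compare to rp:
  r0: data parity 0, sent rp 1 → mismatch
  r1: data parity 0, sent rp 0 → ok
  r2: data parity 1, sent rp 1 → ok
Recompute each column's even parity and compare to cp:
  c0: data parity 1, sent cp 1 → ok
  c1: data parity 1, sent cp 1 → ok
  c2: data parity 1, sent cp 0 → mismatch
Exactly one row (r0) and one column (c2) fail → the flipped bit is at their intersection.

row 0, column 2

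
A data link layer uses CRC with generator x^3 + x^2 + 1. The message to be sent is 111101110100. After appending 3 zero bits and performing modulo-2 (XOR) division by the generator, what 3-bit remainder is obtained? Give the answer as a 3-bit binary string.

111

Append 3 zeros: 111101110100000. Divide by 1101 (XOR where the leading bit is 1):
  pos 0: 1111 XOR 1101 = 0010
  pos 2: 1001 XOR 1101 = 0100
  pos 3: 1001 XOR 1101 = 0100
  pos 4: 1001 XOR 1101 = 0100
  pos 5: 1000 XOR 1101 = 0101
  pos 6: 1011 XOR 1101 = 0110
  pos 7: 1100 XOR 1101 = 0001
  pos 10: 1000 XOR 1101 = 0101
  pos 11: 1010 XOR 1101 = 0111
Remainder (last 3 bits) = 111. This is the CRC / FCS.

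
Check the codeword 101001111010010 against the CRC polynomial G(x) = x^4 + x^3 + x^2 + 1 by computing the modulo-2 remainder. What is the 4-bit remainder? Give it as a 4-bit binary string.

0000

Modulo-2 division of 101001111010010 by 11101:
  pos 0: 10100 XOR 11101 = 01001
  pos 1: 10011 XOR 11101 = 01110
  pos 2: 11101 XOR 11101 = 00000
  pos 7: 11010 XOR 11101 = 00111
  pos 9: 11101 XOR 11101 = 00000
Remainder = 0000 (zero — the frame passes the CRC check).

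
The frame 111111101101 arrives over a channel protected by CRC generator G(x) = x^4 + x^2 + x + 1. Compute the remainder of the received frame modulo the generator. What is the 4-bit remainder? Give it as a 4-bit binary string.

Modulo-2 division of 111111101101 by 10111:
  pos 0: 11111 XOR 10111 = 01000
  pos 1: 10001 XOR 10111 = 00110
  pos 3: 11010 XOR 10111 = 01101
  pos 4: 11011 XOR 10111 = 01100
  pos 5: 11001 XOR 10111 = 01110
  pos 6: 11100 XOR 10111 = 01011
  pos 7: 10111 XOR 10111 = 00000
Remainder = 0000 (zero — the frame passes the CRC check).

0000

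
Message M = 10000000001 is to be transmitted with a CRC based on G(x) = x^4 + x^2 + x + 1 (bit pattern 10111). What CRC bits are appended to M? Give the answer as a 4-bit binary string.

Append 4 zeros: 100000000010000. Divide by 10111 (XOR where the leading bit is 1):
  pos 0: 10000 XOR 10111 = 00111
  pos 2: 11100 XOR 10111 = 01011
  pos 3: 10110 XOR 10111 = 00001
  pos 7: 10010 XOR 10111 = 00101
  pos 9: 10100 XOR 10111 = 00011
Remainder (last 4 bits) = 0110. This is the CRC / FCS.

0110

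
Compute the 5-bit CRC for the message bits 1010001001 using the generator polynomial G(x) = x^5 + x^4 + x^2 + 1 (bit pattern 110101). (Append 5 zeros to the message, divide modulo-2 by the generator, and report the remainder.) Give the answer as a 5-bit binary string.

00101

Append 5 zeros: 101000100100000. Divide by 110101 (XOR where the leading bit is 1):
  pos 0: 101000 XOR 110101 = 011101
  pos 1: 111011 XOR 110101 = 001110
  pos 3: 111000 XOR 110101 = 001101
  pos 5: 110110 XOR 110101 = 000011
  pos 9: 110000 XOR 110101 = 000101
Remainder (last 5 bits) = 00101. This is the CRC / FCS.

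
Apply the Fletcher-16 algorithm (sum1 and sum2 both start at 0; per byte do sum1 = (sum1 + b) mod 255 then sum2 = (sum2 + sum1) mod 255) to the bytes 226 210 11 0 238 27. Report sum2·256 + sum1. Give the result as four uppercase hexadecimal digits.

94CA

Running sums (mod 255):
  after byte 0 (226): sum1=226, sum2=226
  after byte 1 (210): sum1=181, sum2=152
  after byte 2 (11): sum1=192, sum2=89
  after byte 3 (0): sum1=192, sum2=26
  after byte 4 (238): sum1=175, sum2=201
  after byte 5 (27): sum1=202, sum2=148
Checksum = sum2·256 + sum1 = 148·256 + 202 = 38090 = 0x94CA.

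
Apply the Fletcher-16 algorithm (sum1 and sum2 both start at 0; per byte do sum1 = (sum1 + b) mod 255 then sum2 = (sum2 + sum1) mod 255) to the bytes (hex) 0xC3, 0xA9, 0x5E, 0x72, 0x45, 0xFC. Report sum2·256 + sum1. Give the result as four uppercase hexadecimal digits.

Running sums (mod 255):
  after byte 0 (0xC3): sum1=195, sum2=195
  after byte 1 (0xA9): sum1=109, sum2=49
  after byte 2 (0x5E): sum1=203, sum2=252
  after byte 3 (0x72): sum1=62, sum2=59
  after byte 4 (0x45): sum1=131, sum2=190
  after byte 5 (0xFC): sum1=128, sum2=63
Checksum = sum2·256 + sum1 = 63·256 + 128 = 16256 = 0x3F80.

3F80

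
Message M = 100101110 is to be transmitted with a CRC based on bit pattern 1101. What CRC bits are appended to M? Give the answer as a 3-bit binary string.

Append 3 zeros: 100101110000. Divide by 1101 (XOR where the leading bit is 1):
  pos 0: 1001 XOR 1101 = 0100
  pos 1: 1000 XOR 1101 = 0101
  pos 2: 1011 XOR 1101 = 0110
  pos 3: 1101 XOR 1101 = 0000
  pos 7: 1000 XOR 1101 = 0101
  pos 8: 1010 XOR 1101 = 0111
Remainder (last 3 bits) = 111. This is the CRC / FCS.

111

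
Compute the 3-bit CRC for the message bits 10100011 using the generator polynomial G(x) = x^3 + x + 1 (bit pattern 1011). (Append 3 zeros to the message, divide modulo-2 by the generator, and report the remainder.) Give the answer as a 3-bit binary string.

100

Append 3 zeros: 10100011000. Divide by 1011 (XOR where the leading bit is 1):
  pos 0: 1010 XOR 1011 = 0001
  pos 3: 1001 XOR 1011 = 0010
  pos 5: 1010 XOR 1011 = 0001
Remainder (last 3 bits) = 100. This is the CRC / FCS.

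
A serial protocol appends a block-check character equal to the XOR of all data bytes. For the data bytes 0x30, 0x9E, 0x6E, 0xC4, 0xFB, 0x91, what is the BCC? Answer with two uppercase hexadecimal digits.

XOR the bytes together:
  start with 0x30
  0x30 ⊕ 0x9E = 0xAE
  0xAE ⊕ 0x6E = 0xC0
  0xC0 ⊕ 0xC4 = 0x04
  0x04 ⊕ 0xFB = 0xFF
  0xFF ⊕ 0x91 = 0x6E

6E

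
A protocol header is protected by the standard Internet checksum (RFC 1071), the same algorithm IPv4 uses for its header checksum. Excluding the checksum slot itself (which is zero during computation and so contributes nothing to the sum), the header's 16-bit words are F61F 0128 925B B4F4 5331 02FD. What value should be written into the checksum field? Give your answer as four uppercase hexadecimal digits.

6B39

One's-complement addition (fold any carry out of bit 15 back into bit 0):
  0xF61F + 0x0128 = 0x0F747
  0xF747 + 0x925B = 0x189A2 → wrap carry → 0x89A3
  0x89A3 + 0xB4F4 = 0x13E97 → wrap carry → 0x3E98
  0x3E98 + 0x5331 = 0x091C9
  0x91C9 + 0x02FD = 0x094C6
One's-complement sum = 0x94C6.
Checksum = ~0x94C6 & 0xFFFF = 0x6B39.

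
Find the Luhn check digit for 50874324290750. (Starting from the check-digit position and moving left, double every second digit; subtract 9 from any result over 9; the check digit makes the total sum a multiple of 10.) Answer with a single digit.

1

Partial digits right→left: 0 5 7 0 9 2 4 2 3 4 7 8 0 5
Double every second digit counting from the check-digit position (so the 1st, 3rd, 5th, ... of the partial from the right).
  doubled (with −9 where >9): 0 5 9 8 6 5 0 → sum 33
  kept as-is: 5 0 2 2 4 8 5 → sum 26
Total = 33 + 26 = 59.
Check digit = (10 − (59 mod 10)) mod 10 = 1.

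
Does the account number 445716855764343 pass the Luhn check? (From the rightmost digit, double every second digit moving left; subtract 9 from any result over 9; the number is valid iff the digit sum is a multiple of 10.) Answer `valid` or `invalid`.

invalid

From the right, keep odd positions and double even positions (subtract 9 from any doubled value over 9):
  doubled (positions 2,4,...): 8 8 5 1 3 5 8 → sum 38
  kept (positions 1,3,...): 3 3 6 5 8 1 5 4 → sum 35
Total = 73.
73 mod 10 = 3, so the number is invalid.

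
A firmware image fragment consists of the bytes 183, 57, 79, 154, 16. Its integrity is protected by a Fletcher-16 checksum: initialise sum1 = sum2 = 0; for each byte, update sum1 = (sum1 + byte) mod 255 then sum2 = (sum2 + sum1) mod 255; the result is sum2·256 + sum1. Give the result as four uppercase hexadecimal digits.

AEEA

Running sums (mod 255):
  after byte 0 (183): sum1=183, sum2=183
  after byte 1 (57): sum1=240, sum2=168
  after byte 2 (79): sum1=64, sum2=232
  after byte 3 (154): sum1=218, sum2=195
  after byte 4 (16): sum1=234, sum2=174
Checksum = sum2·256 + sum1 = 174·256 + 234 = 44778 = 0xAEEA.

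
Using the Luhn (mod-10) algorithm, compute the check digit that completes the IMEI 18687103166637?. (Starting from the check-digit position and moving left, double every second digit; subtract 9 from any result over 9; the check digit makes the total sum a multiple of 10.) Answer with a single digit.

Partial digits right→left: 7 3 6 6 6 1 3 0 1 7 8 6 8 1
Double every second digit counting from the check-digit position (so the 1st, 3rd, 5th, ... of the partial from the right).
  doubled (with −9 where >9): 5 3 3 6 2 7 7 → sum 33
  kept as-is: 3 6 1 0 7 6 1 → sum 24
Total = 33 + 24 = 57.
Check digit = (10 − (57 mod 10)) mod 10 = 3.

3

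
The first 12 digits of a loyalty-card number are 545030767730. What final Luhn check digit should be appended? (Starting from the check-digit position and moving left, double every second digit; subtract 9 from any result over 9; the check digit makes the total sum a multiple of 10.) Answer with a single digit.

4

Partial digits right→left: 0 3 7 7 6 7 0 3 0 5 4 5
Double every second digit counting from the check-digit position (so the 1st, 3rd, 5th, ... of the partial from the right).
  doubled (with −9 where >9): 0 5 3 0 0 8 → sum 16
  kept as-is: 3 7 7 3 5 5 → sum 30
Total = 16 + 30 = 46.
Check digit = (10 − (46 mod 10)) mod 10 = 4.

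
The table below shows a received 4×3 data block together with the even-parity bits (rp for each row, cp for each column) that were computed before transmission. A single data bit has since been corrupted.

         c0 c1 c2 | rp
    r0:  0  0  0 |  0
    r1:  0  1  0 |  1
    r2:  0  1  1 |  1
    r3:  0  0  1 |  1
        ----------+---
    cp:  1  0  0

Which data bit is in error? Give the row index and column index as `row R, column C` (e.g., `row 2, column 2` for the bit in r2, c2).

Recompute each row's even parity and compare to rp:
  r0: data parity 0, sent rp 0 → ok
  r1: data parity 1, sent rp 1 → ok
  r2: data parity 0, sent rp 1 → mismatch
  r3: data parity 1, sent rp 1 → ok
Recompute each column's even parity and compare to cp:
  c0: data parity 0, sent cp 1 → mismatch
  c1: data parity 0, sent cp 0 → ok
  c2: data parity 0, sent cp 0 → ok
Exactly one row (r2) and one column (c0) fail → the flipped bit is at their intersection.

row 2, column 0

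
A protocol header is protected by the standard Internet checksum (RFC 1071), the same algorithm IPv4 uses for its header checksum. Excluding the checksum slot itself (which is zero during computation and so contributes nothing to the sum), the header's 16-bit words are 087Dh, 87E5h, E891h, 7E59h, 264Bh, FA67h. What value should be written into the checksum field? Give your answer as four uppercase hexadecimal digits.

One's-complement addition (fold any carry out of bit 15 back into bit 0):
  0x087D + 0x87E5 = 0x09062
  0x9062 + 0xE891 = 0x178F3 → wrap carry → 0x78F4
  0x78F4 + 0x7E59 = 0x0F74D
  0xF74D + 0x264B = 0x11D98 → wrap carry → 0x1D99
  0x1D99 + 0xFA67 = 0x11800 → wrap carry → 0x1801
One's-complement sum = 0x1801.
Checksum = ~0x1801 & 0xFFFF = 0xE7FE.

E7FE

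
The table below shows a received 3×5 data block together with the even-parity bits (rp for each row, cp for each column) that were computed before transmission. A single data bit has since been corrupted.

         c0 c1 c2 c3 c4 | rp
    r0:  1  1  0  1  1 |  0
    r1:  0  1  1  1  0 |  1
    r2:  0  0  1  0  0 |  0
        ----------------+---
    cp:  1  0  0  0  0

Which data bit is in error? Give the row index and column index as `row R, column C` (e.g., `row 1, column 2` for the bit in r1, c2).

row 2, column 4

Recompute each row's even parity and compare to rp:
  r0: data parity 0, sent rp 0 → ok
  r1: data parity 1, sent rp 1 → ok
  r2: data parity 1, sent rp 0 → mismatch
Recompute each column's even parity and compare to cp:
  c0: data parity 1, sent cp 1 → ok
  c1: data parity 0, sent cp 0 → ok
  c2: data parity 0, sent cp 0 → ok
  c3: data parity 0, sent cp 0 → ok
  c4: data parity 1, sent cp 0 → mismatch
Exactly one row (r2) and one column (c4) fail → the flipped bit is at their intersection.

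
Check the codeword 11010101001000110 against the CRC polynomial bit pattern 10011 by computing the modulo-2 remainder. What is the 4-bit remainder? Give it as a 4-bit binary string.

0000

Modulo-2 division of 11010101001000110 by 10011:
  pos 0: 11010 XOR 10011 = 01001
  pos 1: 10011 XOR 10011 = 00000
  pos 7: 10010 XOR 10011 = 00001
  pos 11: 10011 XOR 10011 = 00000
Remainder = 0000 (zero — the frame passes the CRC check).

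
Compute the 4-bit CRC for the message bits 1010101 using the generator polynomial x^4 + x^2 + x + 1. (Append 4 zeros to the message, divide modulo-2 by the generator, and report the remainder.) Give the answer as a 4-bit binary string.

0110

Append 4 zeros: 10101010000. Divide by 10111 (XOR where the leading bit is 1):
  pos 0: 10101 XOR 10111 = 00010
  pos 3: 10010 XOR 10111 = 00101
  pos 5: 10100 XOR 10111 = 00011
Remainder (last 4 bits) = 0110. This is the CRC / FCS.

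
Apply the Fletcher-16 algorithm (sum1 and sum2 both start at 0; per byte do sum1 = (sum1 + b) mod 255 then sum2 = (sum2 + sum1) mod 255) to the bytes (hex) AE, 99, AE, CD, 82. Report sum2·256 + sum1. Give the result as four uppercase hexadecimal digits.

Running sums (mod 255):
  after byte 0 (AE): sum1=174, sum2=174
  after byte 1 (99): sum1=72, sum2=246
  after byte 2 (AE): sum1=246, sum2=237
  after byte 3 (CD): sum1=196, sum2=178
  after byte 4 (82): sum1=71, sum2=249
Checksum = sum2·256 + sum1 = 249·256 + 71 = 63815 = 0xF947.

F947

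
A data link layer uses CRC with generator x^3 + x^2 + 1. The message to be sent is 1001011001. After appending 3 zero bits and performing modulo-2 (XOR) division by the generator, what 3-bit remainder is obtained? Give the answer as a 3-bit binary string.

101

Append 3 zeros: 1001011001000. Divide by 1101 (XOR where the leading bit is 1):
  pos 0: 1001 XOR 1101 = 0100
  pos 1: 1000 XOR 1101 = 0101
  pos 2: 1011 XOR 1101 = 0110
  pos 3: 1101 XOR 1101 = 0000
  pos 9: 1000 XOR 1101 = 0101
Remainder (last 3 bits) = 101. This is the CRC / FCS.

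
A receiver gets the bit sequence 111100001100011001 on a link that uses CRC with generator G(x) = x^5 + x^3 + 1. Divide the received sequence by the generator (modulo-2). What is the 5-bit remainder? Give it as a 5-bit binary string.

Modulo-2 division of 111100001100011001 by 101001:
  pos 0: 111100 XOR 101001 = 010101
  pos 1: 101010 XOR 101001 = 000011
  pos 5: 110110 XOR 101001 = 011111
  pos 6: 111110 XOR 101001 = 010111
  pos 7: 101110 XOR 101001 = 000111
  pos 10: 111110 XOR 101001 = 010111
  pos 11: 101110 XOR 101001 = 000111
Remainder = 01111 (nonzero — an error is detected).

01111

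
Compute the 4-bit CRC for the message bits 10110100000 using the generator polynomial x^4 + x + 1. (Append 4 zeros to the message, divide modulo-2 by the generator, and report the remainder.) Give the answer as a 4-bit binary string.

0010

Append 4 zeros: 101101000000000. Divide by 10011 (XOR where the leading bit is 1):
  pos 0: 10110 XOR 10011 = 00101
  pos 2: 10110 XOR 10011 = 00101
  pos 4: 10100 XOR 10011 = 00111
  pos 6: 11100 XOR 10011 = 01111
  pos 7: 11110 XOR 10011 = 01101
  pos 8: 11010 XOR 10011 = 01001
  pos 9: 10010 XOR 10011 = 00001
Remainder (last 4 bits) = 0010. This is the CRC / FCS.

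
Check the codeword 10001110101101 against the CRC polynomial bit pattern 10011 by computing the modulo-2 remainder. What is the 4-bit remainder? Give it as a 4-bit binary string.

Modulo-2 division of 10001110101101 by 10011:
  pos 0: 10001 XOR 10011 = 00010
  pos 3: 10110 XOR 10011 = 00101
  pos 5: 10110 XOR 10011 = 00101
  pos 7: 10111 XOR 10011 = 00100
  pos 9: 10001 XOR 10011 = 00010
Remainder = 0010 (nonzero — an error is detected).

0010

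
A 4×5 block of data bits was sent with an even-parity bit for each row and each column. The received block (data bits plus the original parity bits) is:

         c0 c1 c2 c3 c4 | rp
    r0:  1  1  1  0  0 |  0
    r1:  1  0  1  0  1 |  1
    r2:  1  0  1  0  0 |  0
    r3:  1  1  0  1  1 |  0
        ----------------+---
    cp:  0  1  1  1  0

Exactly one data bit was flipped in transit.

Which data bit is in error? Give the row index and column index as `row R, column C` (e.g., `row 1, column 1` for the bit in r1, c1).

Recompute each row's even parity and compare to rp:
  r0: data parity 1, sent rp 0 → mismatch
  r1: data parity 1, sent rp 1 → ok
  r2: data parity 0, sent rp 0 → ok
  r3: data parity 0, sent rp 0 → ok
Recompute each column's even parity and compare to cp:
  c0: data parity 0, sent cp 0 → ok
  c1: data parity 0, sent cp 1 → mismatch
  c2: data parity 1, sent cp 1 → ok
  c3: data parity 1, sent cp 1 → ok
  c4: data parity 0, sent cp 0 → ok
Exactly one row (r0) and one column (c1) fail → the flipped bit is at their intersection.

row 0, column 1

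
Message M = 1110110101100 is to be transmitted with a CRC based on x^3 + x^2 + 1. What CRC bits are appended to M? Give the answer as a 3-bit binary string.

Append 3 zeros: 1110110101100000. Divide by 1101 (XOR where the leading bit is 1):
  pos 0: 1110 XOR 1101 = 0011
  pos 2: 1111 XOR 1101 = 0010
  pos 4: 1001 XOR 1101 = 0100
  pos 5: 1000 XOR 1101 = 0101
  pos 6: 1011 XOR 1101 = 0110
  pos 7: 1101 XOR 1101 = 0000
Remainder (last 3 bits) = 000. This is the CRC / FCS.

000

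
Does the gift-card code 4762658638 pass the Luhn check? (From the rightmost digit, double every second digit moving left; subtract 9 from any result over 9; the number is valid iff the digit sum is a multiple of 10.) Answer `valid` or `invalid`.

From the right, keep odd positions and double even positions (subtract 9 from any doubled value over 9):
  doubled (positions 2,4,...): 6 7 3 3 8 → sum 27
  kept (positions 1,3,...): 8 6 5 2 7 → sum 28
Total = 55.
55 mod 10 = 5, so the number is invalid.

invalid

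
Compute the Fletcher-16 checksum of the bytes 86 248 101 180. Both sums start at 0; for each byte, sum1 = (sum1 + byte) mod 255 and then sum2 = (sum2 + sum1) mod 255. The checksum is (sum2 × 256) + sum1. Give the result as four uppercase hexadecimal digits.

C369

Running sums (mod 255):
  after byte 0 (86): sum1=86, sum2=86
  after byte 1 (248): sum1=79, sum2=165
  after byte 2 (101): sum1=180, sum2=90
  after byte 3 (180): sum1=105, sum2=195
Checksum = sum2·256 + sum1 = 195·256 + 105 = 50025 = 0xC369.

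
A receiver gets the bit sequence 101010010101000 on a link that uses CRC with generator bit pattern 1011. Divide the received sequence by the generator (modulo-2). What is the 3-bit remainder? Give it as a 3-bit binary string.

Modulo-2 division of 101010010101000 by 1011:
  pos 0: 1010 XOR 1011 = 0001
  pos 3: 1100 XOR 1011 = 0111
  pos 4: 1111 XOR 1011 = 0100
  pos 5: 1000 XOR 1011 = 0011
  pos 7: 1110 XOR 1011 = 0101
  pos 8: 1011 XOR 1011 = 0000
Remainder = 000 (zero — the frame passes the CRC check).

000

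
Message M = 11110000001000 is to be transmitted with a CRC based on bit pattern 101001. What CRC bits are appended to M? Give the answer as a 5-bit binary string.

10001

Append 5 zeros: 1111000000100000000. Divide by 101001 (XOR where the leading bit is 1):
  pos 0: 111100 XOR 101001 = 010101
  pos 1: 101010 XOR 101001 = 000011
  pos 5: 110001 XOR 101001 = 011000
  pos 6: 110000 XOR 101001 = 011001
  pos 7: 110010 XOR 101001 = 011011
  pos 8: 110110 XOR 101001 = 011111
  pos 9: 111110 XOR 101001 = 010111
  pos 10: 101110 XOR 101001 = 000111
  pos 13: 111000 XOR 101001 = 010001
Remainder (last 5 bits) = 10001. This is the CRC / FCS.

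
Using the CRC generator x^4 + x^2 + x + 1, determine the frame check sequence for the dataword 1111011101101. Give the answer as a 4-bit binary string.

Append 4 zeros: 11110111011010000. Divide by 10111 (XOR where the leading bit is 1):
  pos 0: 11110 XOR 10111 = 01001
  pos 1: 10011 XOR 10111 = 00100
  pos 3: 10011 XOR 10111 = 00100
  pos 5: 10001 XOR 10111 = 00110
  pos 7: 11010 XOR 10111 = 01101
  pos 8: 11011 XOR 10111 = 01100
  pos 9: 11000 XOR 10111 = 01111
  pos 10: 11110 XOR 10111 = 01001
  pos 11: 10010 XOR 10111 = 00101
Remainder (last 4 bits) = 1010. This is the CRC / FCS.

1010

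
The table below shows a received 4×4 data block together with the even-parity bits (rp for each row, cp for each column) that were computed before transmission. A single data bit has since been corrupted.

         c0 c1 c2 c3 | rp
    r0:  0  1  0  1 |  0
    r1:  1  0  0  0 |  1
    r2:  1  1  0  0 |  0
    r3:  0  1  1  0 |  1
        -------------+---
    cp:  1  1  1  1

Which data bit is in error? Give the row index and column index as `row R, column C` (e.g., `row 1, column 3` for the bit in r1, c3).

row 3, column 0

Recompute each row's even parity and compare to rp:
  r0: data parity 0, sent rp 0 → ok
  r1: data parity 1, sent rp 1 → ok
  r2: data parity 0, sent rp 0 → ok
  r3: data parity 0, sent rp 1 → mismatch
Recompute each column's even parity and compare to cp:
  c0: data parity 0, sent cp 1 → mismatch
  c1: data parity 1, sent cp 1 → ok
  c2: data parity 1, sent cp 1 → ok
  c3: data parity 1, sent cp 1 → ok
Exactly one row (r3) and one column (c0) fail → the flipped bit is at their intersection.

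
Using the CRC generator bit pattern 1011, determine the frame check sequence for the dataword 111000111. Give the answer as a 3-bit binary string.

011

Append 3 zeros: 111000111000. Divide by 1011 (XOR where the leading bit is 1):
  pos 0: 1110 XOR 1011 = 0101
  pos 1: 1010 XOR 1011 = 0001
  pos 4: 1011 XOR 1011 = 0000
  pos 8: 1000 XOR 1011 = 0011
Remainder (last 3 bits) = 011. This is the CRC / FCS.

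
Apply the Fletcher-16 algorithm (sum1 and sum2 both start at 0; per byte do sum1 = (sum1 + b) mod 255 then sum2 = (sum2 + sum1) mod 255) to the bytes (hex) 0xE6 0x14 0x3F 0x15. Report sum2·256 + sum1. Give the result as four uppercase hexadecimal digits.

Running sums (mod 255):
  after byte 0 (0xE6): sum1=230, sum2=230
  after byte 1 (0x14): sum1=250, sum2=225
  after byte 2 (0x3F): sum1=58, sum2=28
  after byte 3 (0x15): sum1=79, sum2=107
Checksum = sum2·256 + sum1 = 107·256 + 79 = 27471 = 0x6B4F.

6B4F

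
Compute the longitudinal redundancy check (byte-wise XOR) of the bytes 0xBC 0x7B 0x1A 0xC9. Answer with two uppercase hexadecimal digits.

14

XOR the bytes together:
  start with 0xBC
  0xBC ⊕ 0x7B = 0xC7
  0xC7 ⊕ 0x1A = 0xDD
  0xDD ⊕ 0xC9 = 0x14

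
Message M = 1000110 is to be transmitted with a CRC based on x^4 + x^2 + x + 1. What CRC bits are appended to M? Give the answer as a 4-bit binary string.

Append 4 zeros: 10001100000. Divide by 10111 (XOR where the leading bit is 1):
  pos 0: 10001 XOR 10111 = 00110
  pos 2: 11010 XOR 10111 = 01101
  pos 3: 11010 XOR 10111 = 01101
  pos 4: 11010 XOR 10111 = 01101
  pos 5: 11010 XOR 10111 = 01101
  pos 6: 11010 XOR 10111 = 01101
Remainder (last 4 bits) = 1101. This is the CRC / FCS.

1101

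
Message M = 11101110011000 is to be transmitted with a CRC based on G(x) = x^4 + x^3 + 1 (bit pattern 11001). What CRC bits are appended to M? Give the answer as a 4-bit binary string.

Append 4 zeros: 111011100110000000. Divide by 11001 (XOR where the leading bit is 1):
  pos 0: 11101 XOR 11001 = 00100
  pos 2: 10011 XOR 11001 = 01010
  pos 3: 10100 XOR 11001 = 01101
  pos 4: 11010 XOR 11001 = 00011
  pos 7: 11110 XOR 11001 = 00111
  pos 9: 11100 XOR 11001 = 00101
  pos 11: 10100 XOR 11001 = 01101
  pos 12: 11010 XOR 11001 = 00011
Remainder (last 4 bits) = 0110. This is the CRC / FCS.

0110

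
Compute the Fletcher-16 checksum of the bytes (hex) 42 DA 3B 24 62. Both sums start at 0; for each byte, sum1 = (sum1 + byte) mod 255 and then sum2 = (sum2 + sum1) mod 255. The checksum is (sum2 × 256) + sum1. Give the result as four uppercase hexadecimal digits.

13DE

Running sums (mod 255):
  after byte 0 (42): sum1=66, sum2=66
  after byte 1 (DA): sum1=29, sum2=95
  after byte 2 (3B): sum1=88, sum2=183
  after byte 3 (24): sum1=124, sum2=52
  after byte 4 (62): sum1=222, sum2=19
Checksum = sum2·256 + sum1 = 19·256 + 222 = 5086 = 0x13DE.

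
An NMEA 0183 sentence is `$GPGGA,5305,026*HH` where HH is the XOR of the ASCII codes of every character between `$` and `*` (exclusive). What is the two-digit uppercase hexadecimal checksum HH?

XOR the ASCII codes of the payload characters:
  'G' = 0x47 → acc = 0x47
  'P' = 0x50 → acc = 0x17
  'G' = 0x47 → acc = 0x50
  'G' = 0x47 → acc = 0x17
  'A' = 0x41 → acc = 0x56
  ',' = 0x2C → acc = 0x7A
  '5' = 0x35 → acc = 0x4F
  '3' = 0x33 → acc = 0x7C
  '0' = 0x30 → acc = 0x4C
  '5' = 0x35 → acc = 0x79
  ',' = 0x2C → acc = 0x55
  '0' = 0x30 → acc = 0x65
  '2' = 0x32 → acc = 0x57
  '6' = 0x36 → acc = 0x61
Checksum = 0x61.

61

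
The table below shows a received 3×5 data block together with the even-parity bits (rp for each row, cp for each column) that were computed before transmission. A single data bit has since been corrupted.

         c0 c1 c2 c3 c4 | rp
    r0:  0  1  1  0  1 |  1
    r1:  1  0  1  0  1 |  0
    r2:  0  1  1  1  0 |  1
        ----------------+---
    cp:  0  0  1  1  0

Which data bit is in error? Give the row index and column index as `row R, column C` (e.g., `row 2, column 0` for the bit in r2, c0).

row 1, column 0

Recompute each row's even parity and compare to rp:
  r0: data parity 1, sent rp 1 → ok
  r1: data parity 1, sent rp 0 → mismatch
  r2: data parity 1, sent rp 1 → ok
Recompute each column's even parity and compare to cp:
  c0: data parity 1, sent cp 0 → mismatch
  c1: data parity 0, sent cp 0 → ok
  c2: data parity 1, sent cp 1 → ok
  c3: data parity 1, sent cp 1 → ok
  c4: data parity 0, sent cp 0 → ok
Exactly one row (r1) and one column (c0) fail → the flipped bit is at their intersection.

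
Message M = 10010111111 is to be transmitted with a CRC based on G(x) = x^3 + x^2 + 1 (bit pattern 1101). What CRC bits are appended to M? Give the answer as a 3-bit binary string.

111

Append 3 zeros: 10010111111000. Divide by 1101 (XOR where the leading bit is 1):
  pos 0: 1001 XOR 1101 = 0100
  pos 1: 1000 XOR 1101 = 0101
  pos 2: 1011 XOR 1101 = 0110
  pos 3: 1101 XOR 1101 = 0000
  pos 7: 1111 XOR 1101 = 0010
  pos 9: 1000 XOR 1101 = 0101
  pos 10: 1010 XOR 1101 = 0111
Remainder (last 3 bits) = 111. This is the CRC / FCS.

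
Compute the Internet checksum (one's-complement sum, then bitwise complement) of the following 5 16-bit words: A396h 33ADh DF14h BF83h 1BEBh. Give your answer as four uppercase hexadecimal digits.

6E38

One's-complement addition (fold any carry out of bit 15 back into bit 0):
  0xA396 + 0x33AD = 0x0D743
  0xD743 + 0xDF14 = 0x1B657 → wrap carry → 0xB658
  0xB658 + 0xBF83 = 0x175DB → wrap carry → 0x75DC
  0x75DC + 0x1BEB = 0x091C7
One's-complement sum = 0x91C7.
Checksum = ~0x91C7 & 0xFFFF = 0x6E38.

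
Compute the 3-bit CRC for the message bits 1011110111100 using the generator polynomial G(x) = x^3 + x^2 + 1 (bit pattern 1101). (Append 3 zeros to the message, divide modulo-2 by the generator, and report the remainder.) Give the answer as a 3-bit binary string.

011

Append 3 zeros: 1011110111100000. Divide by 1101 (XOR where the leading bit is 1):
  pos 0: 1011 XOR 1101 = 0110
  pos 1: 1101 XOR 1101 = 0000
  pos 5: 1011 XOR 1101 = 0110
  pos 6: 1101 XOR 1101 = 0000
  pos 10: 1000 XOR 1101 = 0101
  pos 11: 1010 XOR 1101 = 0111
  pos 12: 1110 XOR 1101 = 0011
Remainder (last 3 bits) = 011. This is the CRC / FCS.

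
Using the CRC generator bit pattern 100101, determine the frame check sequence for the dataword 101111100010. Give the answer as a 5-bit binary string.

01000

Append 5 zeros: 10111110001000000. Divide by 100101 (XOR where the leading bit is 1):
  pos 0: 101111 XOR 100101 = 001010
  pos 2: 101010 XOR 100101 = 001111
  pos 4: 111100 XOR 100101 = 011001
  pos 5: 110011 XOR 100101 = 010110
  pos 6: 101100 XOR 100101 = 001001
  pos 8: 100100 XOR 100101 = 000001
Remainder (last 5 bits) = 01000. This is the CRC / FCS.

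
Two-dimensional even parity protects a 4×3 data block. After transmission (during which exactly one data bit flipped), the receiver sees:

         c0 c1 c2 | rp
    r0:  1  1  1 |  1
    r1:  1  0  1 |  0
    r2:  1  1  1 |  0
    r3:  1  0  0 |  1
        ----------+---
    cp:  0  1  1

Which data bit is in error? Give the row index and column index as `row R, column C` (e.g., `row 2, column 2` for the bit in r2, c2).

Recompute each row's even parity and compare to rp:
  r0: data parity 1, sent rp 1 → ok
  r1: data parity 0, sent rp 0 → ok
  r2: data parity 1, sent rp 0 → mismatch
  r3: data parity 1, sent rp 1 → ok
Recompute each column's even parity and compare to cp:
  c0: data parity 0, sent cp 0 → ok
  c1: data parity 0, sent cp 1 → mismatch
  c2: data parity 1, sent cp 1 → ok
Exactly one row (r2) and one column (c1) fail → the flipped bit is at their intersection.

row 2, column 1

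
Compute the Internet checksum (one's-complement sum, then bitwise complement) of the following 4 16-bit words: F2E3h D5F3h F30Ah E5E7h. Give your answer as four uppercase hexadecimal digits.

One's-complement addition (fold any carry out of bit 15 back into bit 0):
  0xF2E3 + 0xD5F3 = 0x1C8D6 → wrap carry → 0xC8D7
  0xC8D7 + 0xF30A = 0x1BBE1 → wrap carry → 0xBBE2
  0xBBE2 + 0xE5E7 = 0x1A1C9 → wrap carry → 0xA1CA
One's-complement sum = 0xA1CA.
Checksum = ~0xA1CA & 0xFFFF = 0x5E35.

5E35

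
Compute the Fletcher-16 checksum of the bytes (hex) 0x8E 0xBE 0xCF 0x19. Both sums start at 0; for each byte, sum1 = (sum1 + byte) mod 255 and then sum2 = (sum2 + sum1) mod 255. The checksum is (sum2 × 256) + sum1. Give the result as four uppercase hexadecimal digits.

Running sums (mod 255):
  after byte 0 (0x8E): sum1=142, sum2=142
  after byte 1 (0xBE): sum1=77, sum2=219
  after byte 2 (0xCF): sum1=29, sum2=248
  after byte 3 (0x19): sum1=54, sum2=47
Checksum = sum2·256 + sum1 = 47·256 + 54 = 12086 = 0x2F36.

2F36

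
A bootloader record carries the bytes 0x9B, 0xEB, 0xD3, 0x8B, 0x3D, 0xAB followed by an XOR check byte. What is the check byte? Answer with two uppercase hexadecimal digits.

BE

XOR the bytes together:
  start with 0x9B
  0x9B ⊕ 0xEB = 0x70
  0x70 ⊕ 0xD3 = 0xA3
  0xA3 ⊕ 0x8B = 0x28
  0x28 ⊕ 0x3D = 0x15
  0x15 ⊕ 0xAB = 0xBE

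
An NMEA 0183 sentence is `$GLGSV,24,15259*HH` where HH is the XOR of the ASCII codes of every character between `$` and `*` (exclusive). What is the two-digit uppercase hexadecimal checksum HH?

XOR the ASCII codes of the payload characters:
  'G' = 0x47 → acc = 0x47
  'L' = 0x4C → acc = 0x0B
  'G' = 0x47 → acc = 0x4C
  'S' = 0x53 → acc = 0x1F
  'V' = 0x56 → acc = 0x49
  ',' = 0x2C → acc = 0x65
  '2' = 0x32 → acc = 0x57
  '4' = 0x34 → acc = 0x63
  ',' = 0x2C → acc = 0x4F
  '1' = 0x31 → acc = 0x7E
  '5' = 0x35 → acc = 0x4B
  '2' = 0x32 → acc = 0x79
  '5' = 0x35 → acc = 0x4C
  '9' = 0x39 → acc = 0x75
Checksum = 0x75.

75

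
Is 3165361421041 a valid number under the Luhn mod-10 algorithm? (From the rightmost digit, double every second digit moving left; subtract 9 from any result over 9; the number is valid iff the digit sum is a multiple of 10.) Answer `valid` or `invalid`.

valid

From the right, keep odd positions and double even positions (subtract 9 from any doubled value over 9):
  doubled (positions 2,4,...): 8 2 8 3 1 2 → sum 24
  kept (positions 1,3,...): 1 0 2 1 3 6 3 → sum 16
Total = 40.
40 mod 10 = 0, so the number is valid.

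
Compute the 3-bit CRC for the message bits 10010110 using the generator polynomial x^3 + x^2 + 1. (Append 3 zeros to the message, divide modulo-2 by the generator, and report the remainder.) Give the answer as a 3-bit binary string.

Append 3 zeros: 10010110000. Divide by 1101 (XOR where the leading bit is 1):
  pos 0: 1001 XOR 1101 = 0100
  pos 1: 1000 XOR 1101 = 0101
  pos 2: 1011 XOR 1101 = 0110
  pos 3: 1101 XOR 1101 = 0000
Remainder (last 3 bits) = 000. This is the CRC / FCS.

000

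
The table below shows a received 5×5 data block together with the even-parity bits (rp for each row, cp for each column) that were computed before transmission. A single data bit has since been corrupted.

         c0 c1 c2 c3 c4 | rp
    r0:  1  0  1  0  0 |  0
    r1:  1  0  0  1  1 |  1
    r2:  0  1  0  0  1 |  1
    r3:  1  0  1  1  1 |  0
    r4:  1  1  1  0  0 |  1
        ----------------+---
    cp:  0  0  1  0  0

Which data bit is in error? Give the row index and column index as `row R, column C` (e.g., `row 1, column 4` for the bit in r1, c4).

Recompute each row's even parity and compare to rp:
  r0: data parity 0, sent rp 0 → ok
  r1: data parity 1, sent rp 1 → ok
  r2: data parity 0, sent rp 1 → mismatch
  r3: data parity 0, sent rp 0 → ok
  r4: data parity 1, sent rp 1 → ok
Recompute each column's even parity and compare to cp:
  c0: data parity 0, sent cp 0 → ok
  c1: data parity 0, sent cp 0 → ok
  c2: data parity 1, sent cp 1 → ok
  c3: data parity 0, sent cp 0 → ok
  c4: data parity 1, sent cp 0 → mismatch
Exactly one row (r2) and one column (c4) fail → the flipped bit is at their intersection.

row 2, column 4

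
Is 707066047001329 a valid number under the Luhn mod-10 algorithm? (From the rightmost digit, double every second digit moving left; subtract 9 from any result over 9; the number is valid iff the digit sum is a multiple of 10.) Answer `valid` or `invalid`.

From the right, keep odd positions and double even positions (subtract 9 from any doubled value over 9):
  doubled (positions 2,4,...): 4 2 0 8 3 0 0 → sum 17
  kept (positions 1,3,...): 9 3 0 7 0 6 7 7 → sum 39
Total = 56.
56 mod 10 = 6, so the number is invalid.

invalid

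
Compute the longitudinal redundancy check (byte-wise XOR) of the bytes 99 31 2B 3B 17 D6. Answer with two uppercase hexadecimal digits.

79

XOR the bytes together:
  start with 0x99
  0x99 ⊕ 0x31 = 0xA8
  0xA8 ⊕ 0x2B = 0x83
  0x83 ⊕ 0x3B = 0xB8
  0xB8 ⊕ 0x17 = 0xAF
  0xAF ⊕ 0xD6 = 0x79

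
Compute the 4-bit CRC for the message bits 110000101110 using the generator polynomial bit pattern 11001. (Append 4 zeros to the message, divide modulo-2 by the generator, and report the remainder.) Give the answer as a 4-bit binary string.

Append 4 zeros: 1100001011100000. Divide by 11001 (XOR where the leading bit is 1):
  pos 0: 11000 XOR 11001 = 00001
  pos 4: 10101 XOR 11001 = 01100
  pos 5: 11001 XOR 11001 = 00000
  pos 10: 10000 XOR 11001 = 01001
  pos 11: 10010 XOR 11001 = 01011
Remainder (last 4 bits) = 1011. This is the CRC / FCS.

1011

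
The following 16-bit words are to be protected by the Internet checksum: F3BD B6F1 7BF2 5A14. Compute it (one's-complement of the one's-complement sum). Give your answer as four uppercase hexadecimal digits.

One's-complement addition (fold any carry out of bit 15 back into bit 0):
  0xF3BD + 0xB6F1 = 0x1AAAE → wrap carry → 0xAAAF
  0xAAAF + 0x7BF2 = 0x126A1 → wrap carry → 0x26A2
  0x26A2 + 0x5A14 = 0x080B6
One's-complement sum = 0x80B6.
Checksum = ~0x80B6 & 0xFFFF = 0x7F49.

7F49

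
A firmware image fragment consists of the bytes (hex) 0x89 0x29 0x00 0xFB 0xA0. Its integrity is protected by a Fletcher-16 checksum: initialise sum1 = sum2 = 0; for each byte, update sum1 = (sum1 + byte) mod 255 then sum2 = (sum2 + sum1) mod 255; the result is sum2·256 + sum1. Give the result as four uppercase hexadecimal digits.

EC4F

Running sums (mod 255):
  after byte 0 (0x89): sum1=137, sum2=137
  after byte 1 (0x29): sum1=178, sum2=60
  after byte 2 (0x00): sum1=178, sum2=238
  after byte 3 (0xFB): sum1=174, sum2=157
  after byte 4 (0xA0): sum1=79, sum2=236
Checksum = sum2·256 + sum1 = 236·256 + 79 = 60495 = 0xEC4F.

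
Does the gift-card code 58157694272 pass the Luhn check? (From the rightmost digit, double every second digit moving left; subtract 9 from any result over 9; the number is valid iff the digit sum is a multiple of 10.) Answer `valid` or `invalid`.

valid

From the right, keep odd positions and double even positions (subtract 9 from any doubled value over 9):
  doubled (positions 2,4,...): 5 8 3 1 7 → sum 24
  kept (positions 1,3,...): 2 2 9 7 1 5 → sum 26
Total = 50.
50 mod 10 = 0, so the number is valid.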